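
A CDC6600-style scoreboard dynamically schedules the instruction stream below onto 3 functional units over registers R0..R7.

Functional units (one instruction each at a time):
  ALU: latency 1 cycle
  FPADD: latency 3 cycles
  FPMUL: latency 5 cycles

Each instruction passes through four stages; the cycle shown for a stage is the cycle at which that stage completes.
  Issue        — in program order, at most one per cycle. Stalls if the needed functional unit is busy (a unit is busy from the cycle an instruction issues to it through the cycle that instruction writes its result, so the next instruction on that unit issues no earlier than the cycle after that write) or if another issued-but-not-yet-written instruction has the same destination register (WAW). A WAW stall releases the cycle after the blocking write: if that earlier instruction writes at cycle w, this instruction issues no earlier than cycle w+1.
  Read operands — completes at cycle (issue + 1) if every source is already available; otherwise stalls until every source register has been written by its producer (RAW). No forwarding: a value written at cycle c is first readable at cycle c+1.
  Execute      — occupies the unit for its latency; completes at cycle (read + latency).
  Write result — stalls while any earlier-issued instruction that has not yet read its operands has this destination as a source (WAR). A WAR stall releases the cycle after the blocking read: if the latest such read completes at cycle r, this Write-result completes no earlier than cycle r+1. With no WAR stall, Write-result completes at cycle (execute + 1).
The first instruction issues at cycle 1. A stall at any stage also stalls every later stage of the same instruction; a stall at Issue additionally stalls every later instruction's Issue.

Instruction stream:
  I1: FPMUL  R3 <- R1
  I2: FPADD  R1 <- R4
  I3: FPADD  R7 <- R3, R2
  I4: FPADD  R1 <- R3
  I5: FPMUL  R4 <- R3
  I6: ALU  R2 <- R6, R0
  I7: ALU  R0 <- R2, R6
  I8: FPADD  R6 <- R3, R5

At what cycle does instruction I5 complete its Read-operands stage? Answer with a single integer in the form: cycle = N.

cycle 1: issue I1 (FPMUL)
cycle 2: I1 read-ops | issue I2 (FPADD)
cycle 3: I2 read-ops
cycle 6: I2 finished on FPADD
cycle 7: I1 finished on FPMUL | I2→R1
cycle 8: I1→R3 | issue I3 (FPADD)
cycle 9: I3 read-ops
cycle 12: I3 finished on FPADD
cycle 13: I3→R7
cycle 14: issue I4 (FPADD)
cycle 15: I4 read-ops | issue I5 (FPMUL)
cycle 16: I5 read-ops | issue I6 (ALU)
cycle 17: I6 read-ops
cycle 18: I4 finished on FPADD | I6 finished on ALU
cycle 19: I4→R1 | I6→R2
cycle 20: issue I7 (ALU)
cycle 21: I5 finished on FPMUL | I7 read-ops | issue I8 (FPADD)
cycle 22: I5→R4 | I7 finished on ALU | I8 read-ops
cycle 23: I7→R0
cycle 25: I8 finished on FPADD
cycle 26: I8→R6

cycle = 16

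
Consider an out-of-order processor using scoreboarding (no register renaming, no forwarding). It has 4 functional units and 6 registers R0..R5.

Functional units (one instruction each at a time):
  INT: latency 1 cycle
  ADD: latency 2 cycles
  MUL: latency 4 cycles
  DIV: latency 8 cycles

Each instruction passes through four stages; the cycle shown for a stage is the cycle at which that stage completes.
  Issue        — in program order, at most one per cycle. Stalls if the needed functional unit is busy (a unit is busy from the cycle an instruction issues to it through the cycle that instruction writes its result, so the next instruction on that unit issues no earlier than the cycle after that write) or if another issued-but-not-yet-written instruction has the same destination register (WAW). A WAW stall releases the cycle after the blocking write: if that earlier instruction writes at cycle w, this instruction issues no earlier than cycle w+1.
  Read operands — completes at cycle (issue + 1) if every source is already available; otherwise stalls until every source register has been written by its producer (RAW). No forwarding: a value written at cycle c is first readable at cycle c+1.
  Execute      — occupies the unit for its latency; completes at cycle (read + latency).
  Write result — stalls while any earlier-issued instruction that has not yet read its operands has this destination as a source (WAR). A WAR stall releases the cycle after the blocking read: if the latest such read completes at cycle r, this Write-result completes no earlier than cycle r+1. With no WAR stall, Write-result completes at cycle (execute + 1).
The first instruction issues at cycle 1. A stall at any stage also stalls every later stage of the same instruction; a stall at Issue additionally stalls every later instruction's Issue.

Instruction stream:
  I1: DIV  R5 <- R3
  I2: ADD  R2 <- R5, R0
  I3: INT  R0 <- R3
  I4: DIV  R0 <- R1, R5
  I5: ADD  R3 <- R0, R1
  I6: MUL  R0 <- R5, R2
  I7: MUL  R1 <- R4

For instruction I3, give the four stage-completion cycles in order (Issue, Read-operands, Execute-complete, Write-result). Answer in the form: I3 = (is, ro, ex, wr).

[1] issue I1 (DIV)
[2] I1 read-ops; issue I2 (ADD)
[3] issue I3 (INT)
[4] I3 read-ops
[5] I3 finished on INT
[10] I1 finished on DIV
[11] I1→R5
[12] I2 read-ops
[13] I3→R0
[14] I2 finished on ADD; issue I4 (DIV)
[15] I2→R2; I4 read-ops
[16] issue I5 (ADD)
[23] I4 finished on DIV
[24] I4→R0
[25] I5 read-ops; issue I6 (MUL)
[26] I6 read-ops
[27] I5 finished on ADD
[28] I5→R3
[30] I6 finished on MUL
[31] I6→R0
[32] issue I7 (MUL)
[33] I7 read-ops
[37] I7 finished on MUL
[38] I7→R1

I3 = (3, 4, 5, 13)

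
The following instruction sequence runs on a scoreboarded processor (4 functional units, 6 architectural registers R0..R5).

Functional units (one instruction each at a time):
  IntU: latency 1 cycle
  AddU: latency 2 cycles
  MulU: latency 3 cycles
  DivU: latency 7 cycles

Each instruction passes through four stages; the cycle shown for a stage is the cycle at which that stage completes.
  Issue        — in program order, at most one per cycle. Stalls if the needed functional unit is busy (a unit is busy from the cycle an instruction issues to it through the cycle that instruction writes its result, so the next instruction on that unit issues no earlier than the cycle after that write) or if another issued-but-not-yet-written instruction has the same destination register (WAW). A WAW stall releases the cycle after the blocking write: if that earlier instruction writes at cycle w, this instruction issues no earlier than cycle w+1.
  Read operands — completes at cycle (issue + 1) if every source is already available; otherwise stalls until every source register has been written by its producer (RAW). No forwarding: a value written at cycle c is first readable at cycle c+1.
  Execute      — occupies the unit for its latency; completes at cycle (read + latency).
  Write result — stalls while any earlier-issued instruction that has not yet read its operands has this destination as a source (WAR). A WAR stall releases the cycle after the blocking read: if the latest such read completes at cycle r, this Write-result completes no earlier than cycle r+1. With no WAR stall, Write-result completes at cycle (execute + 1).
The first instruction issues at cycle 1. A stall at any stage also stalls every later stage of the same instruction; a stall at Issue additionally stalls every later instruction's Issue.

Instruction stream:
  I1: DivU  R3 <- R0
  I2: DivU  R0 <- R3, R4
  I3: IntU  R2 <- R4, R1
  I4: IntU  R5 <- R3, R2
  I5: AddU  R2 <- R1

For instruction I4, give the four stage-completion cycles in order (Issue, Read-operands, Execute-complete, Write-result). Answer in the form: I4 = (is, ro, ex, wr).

I4 = (16, 17, 18, 19)

t=1  issue I1 (DivU)
t=2  I1 read-ops
t=9  I1 finished on DivU
t=10  I1→R3
t=11  issue I2 (DivU)
t=12  I2 read-ops, issue I3 (IntU)
t=13  I3 read-ops
t=14  I3 finished on IntU
t=15  I3→R2
t=16  issue I4 (IntU)
t=17  I4 read-ops, issue I5 (AddU)
t=18  I4 finished on IntU, I5 read-ops
t=19  I2 finished on DivU, I4→R5
t=20  I2→R0, I5 finished on AddU
t=21  I5→R2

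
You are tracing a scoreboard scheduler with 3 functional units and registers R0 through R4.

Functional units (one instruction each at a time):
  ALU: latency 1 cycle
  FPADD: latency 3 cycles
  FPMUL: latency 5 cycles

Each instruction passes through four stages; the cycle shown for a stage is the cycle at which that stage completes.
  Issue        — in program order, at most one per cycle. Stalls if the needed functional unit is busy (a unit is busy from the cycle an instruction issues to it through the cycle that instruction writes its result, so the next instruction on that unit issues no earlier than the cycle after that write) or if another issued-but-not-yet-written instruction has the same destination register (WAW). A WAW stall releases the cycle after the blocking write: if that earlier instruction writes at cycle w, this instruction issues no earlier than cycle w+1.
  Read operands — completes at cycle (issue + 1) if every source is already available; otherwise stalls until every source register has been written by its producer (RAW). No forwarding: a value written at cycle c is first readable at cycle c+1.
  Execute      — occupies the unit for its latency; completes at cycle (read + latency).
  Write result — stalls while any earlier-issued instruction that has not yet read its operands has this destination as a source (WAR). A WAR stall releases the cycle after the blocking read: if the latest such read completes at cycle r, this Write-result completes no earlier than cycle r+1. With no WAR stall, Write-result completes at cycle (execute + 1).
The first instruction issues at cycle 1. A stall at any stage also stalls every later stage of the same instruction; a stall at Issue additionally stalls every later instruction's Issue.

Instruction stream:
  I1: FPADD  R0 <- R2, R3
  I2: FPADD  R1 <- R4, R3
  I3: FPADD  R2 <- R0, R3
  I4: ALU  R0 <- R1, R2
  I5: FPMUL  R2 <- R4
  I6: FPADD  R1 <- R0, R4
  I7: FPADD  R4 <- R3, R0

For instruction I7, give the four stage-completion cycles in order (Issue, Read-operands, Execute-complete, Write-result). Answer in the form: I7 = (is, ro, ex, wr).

I7 = (27, 28, 31, 32)

[1] I1 issues→FPADD
[2] I1 reads
[5] I1 exec-done
[6] I1 writes R0
[7] I2 issues→FPADD
[8] I2 reads
[11] I2 exec-done
[12] I2 writes R1
[13] I3 issues→FPADD
[14] I3 reads; I4 issues→ALU
[17] I3 exec-done
[18] I3 writes R2
[19] I4 reads; I5 issues→FPMUL
[20] I4 exec-done; I5 reads; I6 issues→FPADD
[21] I4 writes R0
[22] I6 reads
[25] I5 exec-done; I6 exec-done
[26] I5 writes R2; I6 writes R1
[27] I7 issues→FPADD
[28] I7 reads
[31] I7 exec-done
[32] I7 writes R4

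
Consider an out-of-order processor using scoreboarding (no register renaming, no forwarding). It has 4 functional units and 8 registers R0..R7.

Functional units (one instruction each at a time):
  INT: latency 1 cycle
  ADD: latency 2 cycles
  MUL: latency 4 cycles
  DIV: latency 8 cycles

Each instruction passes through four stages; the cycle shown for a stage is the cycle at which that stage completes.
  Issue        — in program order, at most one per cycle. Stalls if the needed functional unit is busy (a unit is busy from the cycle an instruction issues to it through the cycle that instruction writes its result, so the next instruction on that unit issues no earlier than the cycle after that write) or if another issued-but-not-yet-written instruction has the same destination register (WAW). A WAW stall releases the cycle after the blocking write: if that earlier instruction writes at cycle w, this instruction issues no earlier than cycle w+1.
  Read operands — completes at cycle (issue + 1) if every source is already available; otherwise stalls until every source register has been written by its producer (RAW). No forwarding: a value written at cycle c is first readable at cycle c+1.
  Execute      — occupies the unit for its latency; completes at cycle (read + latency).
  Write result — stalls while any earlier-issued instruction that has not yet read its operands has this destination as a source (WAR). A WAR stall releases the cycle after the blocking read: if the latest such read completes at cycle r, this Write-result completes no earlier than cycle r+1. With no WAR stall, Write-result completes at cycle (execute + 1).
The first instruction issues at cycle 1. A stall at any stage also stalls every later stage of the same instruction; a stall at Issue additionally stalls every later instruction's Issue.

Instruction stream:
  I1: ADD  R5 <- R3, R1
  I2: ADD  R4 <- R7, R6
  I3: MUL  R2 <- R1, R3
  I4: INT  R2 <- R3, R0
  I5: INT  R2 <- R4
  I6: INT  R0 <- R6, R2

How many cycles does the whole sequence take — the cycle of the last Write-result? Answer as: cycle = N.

cycle = 25

[I1] 1/2/4/5
[I2] 6/7/9/10  (struct: ADD busy until I1 writes@5)
[I3] 7/8/12/13
[I4] 14/15/16/17  (WAW R2: wait I3 write@13)
[I5] 18/19/20/21  (struct: INT busy until I4 writes@17)
[I6] 22/23/24/25  (struct: INT busy until I5 writes@21)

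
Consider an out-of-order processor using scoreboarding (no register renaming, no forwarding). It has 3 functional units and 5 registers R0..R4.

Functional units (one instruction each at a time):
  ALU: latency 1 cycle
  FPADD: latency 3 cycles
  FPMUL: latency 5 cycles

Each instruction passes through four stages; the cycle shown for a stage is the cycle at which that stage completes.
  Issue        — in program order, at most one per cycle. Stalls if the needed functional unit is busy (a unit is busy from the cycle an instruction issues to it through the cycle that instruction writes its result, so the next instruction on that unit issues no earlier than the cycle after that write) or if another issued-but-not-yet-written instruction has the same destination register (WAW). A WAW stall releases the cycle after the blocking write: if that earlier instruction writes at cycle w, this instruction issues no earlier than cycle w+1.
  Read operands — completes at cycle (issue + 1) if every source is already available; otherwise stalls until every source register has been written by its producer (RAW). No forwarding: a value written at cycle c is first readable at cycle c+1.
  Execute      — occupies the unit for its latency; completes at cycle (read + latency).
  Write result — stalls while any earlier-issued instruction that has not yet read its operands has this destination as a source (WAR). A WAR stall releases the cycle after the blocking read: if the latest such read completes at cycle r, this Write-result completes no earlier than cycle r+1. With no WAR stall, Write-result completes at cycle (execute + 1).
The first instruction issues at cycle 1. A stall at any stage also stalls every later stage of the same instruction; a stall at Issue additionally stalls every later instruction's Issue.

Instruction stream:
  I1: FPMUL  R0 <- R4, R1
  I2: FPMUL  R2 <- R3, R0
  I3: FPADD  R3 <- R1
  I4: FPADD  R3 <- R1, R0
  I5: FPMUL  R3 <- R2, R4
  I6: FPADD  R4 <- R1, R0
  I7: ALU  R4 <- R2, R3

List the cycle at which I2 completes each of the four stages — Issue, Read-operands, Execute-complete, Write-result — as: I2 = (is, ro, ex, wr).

I2 = (9, 10, 15, 16)

[I1] 1/2/7/8
[I2] 9/10/15/16  (struct: FPMUL busy until I1 writes@8)
[I3] 10/11/14/15
[I4] 16/17/20/21  (struct: FPADD busy until I3 writes@15)
[I5] 22/23/28/29  (WAW R3: wait I4 write@21)
[I6] 23/24/27/28
[I7] 29/30/31/32  (WAW R4: wait I6 write@28)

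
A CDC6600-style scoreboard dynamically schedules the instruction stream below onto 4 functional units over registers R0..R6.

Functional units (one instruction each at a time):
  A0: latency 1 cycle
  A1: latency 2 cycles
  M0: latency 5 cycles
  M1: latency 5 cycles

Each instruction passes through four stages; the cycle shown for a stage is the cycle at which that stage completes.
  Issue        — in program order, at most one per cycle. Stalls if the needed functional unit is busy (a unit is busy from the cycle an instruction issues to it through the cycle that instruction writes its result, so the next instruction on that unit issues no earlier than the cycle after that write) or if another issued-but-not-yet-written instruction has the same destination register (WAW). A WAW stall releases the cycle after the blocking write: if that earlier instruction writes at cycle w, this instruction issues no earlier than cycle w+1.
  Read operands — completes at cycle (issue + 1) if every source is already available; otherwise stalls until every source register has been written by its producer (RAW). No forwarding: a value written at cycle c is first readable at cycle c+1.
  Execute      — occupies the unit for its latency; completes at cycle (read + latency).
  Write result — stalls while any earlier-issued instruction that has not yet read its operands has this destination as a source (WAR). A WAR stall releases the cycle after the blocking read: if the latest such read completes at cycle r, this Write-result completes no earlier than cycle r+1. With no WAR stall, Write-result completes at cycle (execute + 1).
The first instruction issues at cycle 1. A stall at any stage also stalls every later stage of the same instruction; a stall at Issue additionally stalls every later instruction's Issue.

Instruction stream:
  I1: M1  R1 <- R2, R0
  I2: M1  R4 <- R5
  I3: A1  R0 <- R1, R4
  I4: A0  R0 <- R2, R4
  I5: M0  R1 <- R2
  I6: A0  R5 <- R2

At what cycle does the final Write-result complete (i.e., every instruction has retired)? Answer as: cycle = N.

c1: I1 dispatched to M1
c2: I1 operands ready
c7: I1 complete
c8: R1←I1
c9: I2 dispatched to M1
c10: I2 operands ready, I3 dispatched to A1
c15: I2 complete
c16: R4←I2
c17: I3 operands ready
c19: I3 complete
c20: R0←I3
c21: I4 dispatched to A0
c22: I4 operands ready, I5 dispatched to M0
c23: I4 complete, I5 operands ready
c24: R0←I4
c25: I6 dispatched to A0
c26: I6 operands ready
c27: I6 complete
c28: I5 complete, R5←I6
c29: R1←I5

cycle = 29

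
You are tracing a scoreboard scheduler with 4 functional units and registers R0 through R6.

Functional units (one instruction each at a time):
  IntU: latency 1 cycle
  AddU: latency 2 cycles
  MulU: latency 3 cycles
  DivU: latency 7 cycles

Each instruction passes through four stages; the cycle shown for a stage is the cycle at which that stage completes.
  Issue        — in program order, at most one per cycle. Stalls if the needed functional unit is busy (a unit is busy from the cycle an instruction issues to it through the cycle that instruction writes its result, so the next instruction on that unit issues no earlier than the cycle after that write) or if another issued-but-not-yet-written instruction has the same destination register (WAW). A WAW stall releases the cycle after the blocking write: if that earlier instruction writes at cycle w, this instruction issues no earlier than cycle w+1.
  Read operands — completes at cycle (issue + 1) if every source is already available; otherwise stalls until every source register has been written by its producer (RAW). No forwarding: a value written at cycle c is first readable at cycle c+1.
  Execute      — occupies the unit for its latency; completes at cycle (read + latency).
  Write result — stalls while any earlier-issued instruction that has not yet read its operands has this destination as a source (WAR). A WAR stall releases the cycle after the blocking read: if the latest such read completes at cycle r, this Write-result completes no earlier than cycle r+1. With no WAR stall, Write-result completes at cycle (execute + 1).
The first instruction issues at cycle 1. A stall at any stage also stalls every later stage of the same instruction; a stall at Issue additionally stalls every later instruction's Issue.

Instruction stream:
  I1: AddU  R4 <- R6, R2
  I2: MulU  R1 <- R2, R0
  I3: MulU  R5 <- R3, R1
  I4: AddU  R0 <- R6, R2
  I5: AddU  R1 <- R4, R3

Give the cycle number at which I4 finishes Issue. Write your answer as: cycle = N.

cycle = 9

1) issue 1, read 2, done 4, write 5
2) issue 2, read 3, done 6, write 7
3) issue 8, read 9, done 12, write 13  <struct: MulU busy until I2 writes@7>
4) issue 9, read 10, done 12, write 13
5) issue 14, read 15, done 17, write 18  <struct: AddU busy until I4 writes@13>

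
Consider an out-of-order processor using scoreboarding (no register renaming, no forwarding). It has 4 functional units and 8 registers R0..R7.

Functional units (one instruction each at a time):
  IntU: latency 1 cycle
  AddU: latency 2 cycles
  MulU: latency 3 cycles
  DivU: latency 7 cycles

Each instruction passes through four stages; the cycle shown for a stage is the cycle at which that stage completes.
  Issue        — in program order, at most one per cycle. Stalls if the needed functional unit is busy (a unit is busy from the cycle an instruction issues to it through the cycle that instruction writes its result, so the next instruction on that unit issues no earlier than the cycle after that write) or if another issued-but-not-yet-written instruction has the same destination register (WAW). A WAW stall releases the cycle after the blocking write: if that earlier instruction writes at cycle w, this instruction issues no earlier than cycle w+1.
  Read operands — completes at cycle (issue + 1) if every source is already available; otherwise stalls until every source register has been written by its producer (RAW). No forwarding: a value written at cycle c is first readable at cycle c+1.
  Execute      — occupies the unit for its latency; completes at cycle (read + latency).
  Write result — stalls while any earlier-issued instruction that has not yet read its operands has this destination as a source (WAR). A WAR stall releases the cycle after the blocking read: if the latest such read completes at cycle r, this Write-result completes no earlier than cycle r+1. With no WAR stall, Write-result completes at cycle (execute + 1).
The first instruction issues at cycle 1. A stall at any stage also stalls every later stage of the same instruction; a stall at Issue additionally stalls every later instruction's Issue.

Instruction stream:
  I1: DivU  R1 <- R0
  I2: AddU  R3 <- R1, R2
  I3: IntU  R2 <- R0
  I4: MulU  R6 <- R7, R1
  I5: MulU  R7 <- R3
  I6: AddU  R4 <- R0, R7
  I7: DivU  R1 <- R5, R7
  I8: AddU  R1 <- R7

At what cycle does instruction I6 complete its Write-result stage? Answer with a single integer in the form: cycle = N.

I1  is:1  ro:2  ex:9  wr:10
I2  is:2  ro:11  ex:13  wr:14  — RAW R1: wait I1 write@10
I3  is:3  ro:4  ex:5  wr:12  — WAR R2: wait I2 read@11
I4  is:4  ro:11  ex:14  wr:15  — RAW R1: wait I1 write@10
I5  is:16  ro:17  ex:20  wr:21  — struct: MulU busy until I4 writes@15
I6  is:17  ro:22  ex:24  wr:25  — RAW R7: wait I5 write@21
I7  is:18  ro:22  ex:29  wr:30  — RAW R7: wait I5 write@21
I8  is:31  ro:32  ex:34  wr:35  — WAW R1: wait I7 write@30

cycle = 25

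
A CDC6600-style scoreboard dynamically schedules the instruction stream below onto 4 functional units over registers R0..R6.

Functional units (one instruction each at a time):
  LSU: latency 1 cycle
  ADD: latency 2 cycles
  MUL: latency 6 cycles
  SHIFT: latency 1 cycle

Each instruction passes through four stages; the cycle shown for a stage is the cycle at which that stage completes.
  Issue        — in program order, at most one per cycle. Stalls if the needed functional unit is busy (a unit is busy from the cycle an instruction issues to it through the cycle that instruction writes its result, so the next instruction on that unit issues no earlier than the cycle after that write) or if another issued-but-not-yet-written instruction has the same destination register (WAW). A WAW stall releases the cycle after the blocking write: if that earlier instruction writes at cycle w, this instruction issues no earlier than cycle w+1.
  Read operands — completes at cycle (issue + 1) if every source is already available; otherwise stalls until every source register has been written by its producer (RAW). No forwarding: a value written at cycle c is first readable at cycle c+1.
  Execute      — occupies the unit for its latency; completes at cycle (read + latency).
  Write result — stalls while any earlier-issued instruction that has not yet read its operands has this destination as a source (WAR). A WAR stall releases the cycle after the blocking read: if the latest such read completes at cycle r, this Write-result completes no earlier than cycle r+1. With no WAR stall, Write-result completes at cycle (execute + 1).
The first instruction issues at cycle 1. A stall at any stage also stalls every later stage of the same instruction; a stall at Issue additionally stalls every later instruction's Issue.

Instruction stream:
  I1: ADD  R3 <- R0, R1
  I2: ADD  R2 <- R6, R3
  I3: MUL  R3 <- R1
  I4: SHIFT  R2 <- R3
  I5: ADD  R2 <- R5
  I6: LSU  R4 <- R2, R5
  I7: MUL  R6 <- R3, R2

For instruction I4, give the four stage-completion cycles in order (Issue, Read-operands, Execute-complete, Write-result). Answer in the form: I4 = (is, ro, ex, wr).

t=1  issue I1 (ADD)
t=2  I1 read-ops
t=4  I1 finished on ADD
t=5  I1→R3
t=6  issue I2 (ADD)
t=7  I2 read-ops, issue I3 (MUL)
t=8  I3 read-ops
t=9  I2 finished on ADD
t=10  I2→R2
t=11  issue I4 (SHIFT)
t=14  I3 finished on MUL
t=15  I3→R3
t=16  I4 read-ops
t=17  I4 finished on SHIFT
t=18  I4→R2
t=19  issue I5 (ADD)
t=20  I5 read-ops, issue I6 (LSU)
t=21  issue I7 (MUL)
t=22  I5 finished on ADD
t=23  I5→R2
t=24  I6 read-ops, I7 read-ops
t=25  I6 finished on LSU
t=26  I6→R4
t=30  I7 finished on MUL
t=31  I7→R6

I4 = (11, 16, 17, 18)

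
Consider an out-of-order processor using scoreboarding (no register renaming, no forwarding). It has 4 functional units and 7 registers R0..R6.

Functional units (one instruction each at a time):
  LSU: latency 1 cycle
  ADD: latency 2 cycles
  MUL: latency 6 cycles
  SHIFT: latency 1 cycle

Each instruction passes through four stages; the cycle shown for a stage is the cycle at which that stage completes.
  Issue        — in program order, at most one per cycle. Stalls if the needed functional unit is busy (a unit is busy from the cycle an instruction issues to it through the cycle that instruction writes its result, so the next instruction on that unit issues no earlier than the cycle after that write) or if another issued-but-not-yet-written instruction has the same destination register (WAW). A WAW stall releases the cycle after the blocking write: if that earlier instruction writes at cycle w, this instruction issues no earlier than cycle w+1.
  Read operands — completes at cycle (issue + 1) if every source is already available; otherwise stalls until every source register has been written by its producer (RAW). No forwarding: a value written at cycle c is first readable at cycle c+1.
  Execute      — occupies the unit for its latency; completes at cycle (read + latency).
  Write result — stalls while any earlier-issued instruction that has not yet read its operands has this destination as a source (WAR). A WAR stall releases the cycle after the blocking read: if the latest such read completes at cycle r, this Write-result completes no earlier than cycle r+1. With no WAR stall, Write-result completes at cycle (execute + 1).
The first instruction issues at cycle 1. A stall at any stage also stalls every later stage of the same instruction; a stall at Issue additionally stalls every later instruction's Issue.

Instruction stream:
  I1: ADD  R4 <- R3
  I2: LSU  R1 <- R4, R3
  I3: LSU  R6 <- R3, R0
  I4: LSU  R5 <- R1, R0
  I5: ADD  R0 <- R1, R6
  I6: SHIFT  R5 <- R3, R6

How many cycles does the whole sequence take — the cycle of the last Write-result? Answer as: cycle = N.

cycle = 20

I1 -> (1, 2, 4, 5)
I2 -> (2, 6, 7, 8)  // RAW R4: wait I1 write@5
I3 -> (9, 10, 11, 12)  // struct: LSU busy until I2 writes@8
I4 -> (13, 14, 15, 16)  // struct: LSU busy until I3 writes@12
I5 -> (14, 15, 17, 18)
I6 -> (17, 18, 19, 20)  // WAW R5: wait I4 write@16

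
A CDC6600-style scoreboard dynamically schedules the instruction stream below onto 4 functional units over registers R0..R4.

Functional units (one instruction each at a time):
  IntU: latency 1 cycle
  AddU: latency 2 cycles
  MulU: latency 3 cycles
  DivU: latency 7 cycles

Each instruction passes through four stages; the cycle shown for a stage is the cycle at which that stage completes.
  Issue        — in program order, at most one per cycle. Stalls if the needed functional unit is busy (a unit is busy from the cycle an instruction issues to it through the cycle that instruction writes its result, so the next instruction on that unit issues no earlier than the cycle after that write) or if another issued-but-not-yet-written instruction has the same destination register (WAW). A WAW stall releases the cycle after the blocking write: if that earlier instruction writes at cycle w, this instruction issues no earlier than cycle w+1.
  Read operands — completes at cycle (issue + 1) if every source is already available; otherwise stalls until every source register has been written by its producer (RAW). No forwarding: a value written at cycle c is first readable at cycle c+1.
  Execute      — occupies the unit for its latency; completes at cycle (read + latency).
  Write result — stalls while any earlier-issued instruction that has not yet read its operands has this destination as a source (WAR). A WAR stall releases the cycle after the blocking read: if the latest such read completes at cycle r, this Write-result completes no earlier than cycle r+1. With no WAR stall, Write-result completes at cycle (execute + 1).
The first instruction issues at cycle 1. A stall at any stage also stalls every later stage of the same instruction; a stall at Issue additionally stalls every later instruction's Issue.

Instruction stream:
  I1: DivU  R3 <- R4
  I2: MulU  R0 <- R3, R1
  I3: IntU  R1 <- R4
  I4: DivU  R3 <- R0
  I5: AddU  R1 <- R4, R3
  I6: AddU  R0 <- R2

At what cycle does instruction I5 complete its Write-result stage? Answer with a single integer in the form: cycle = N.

  I1 | 1 | 2 | 9 | 10
  I2 | 2 | 11 | 14 | 15   RAW R3: wait I1 write@10
  I3 | 3 | 4 | 5 | 12   WAR R1: wait I2 read@11
  I4 | 11 | 16 | 23 | 24   struct: DivU busy until I1 writes@10 · RAW R0: wait I2 write@15
  I5 | 13 | 25 | 27 | 28   WAW R1: wait I3 write@12 · RAW R3: wait I4 write@24
  I6 | 29 | 30 | 32 | 33   struct: AddU busy until I5 writes@28

cycle = 28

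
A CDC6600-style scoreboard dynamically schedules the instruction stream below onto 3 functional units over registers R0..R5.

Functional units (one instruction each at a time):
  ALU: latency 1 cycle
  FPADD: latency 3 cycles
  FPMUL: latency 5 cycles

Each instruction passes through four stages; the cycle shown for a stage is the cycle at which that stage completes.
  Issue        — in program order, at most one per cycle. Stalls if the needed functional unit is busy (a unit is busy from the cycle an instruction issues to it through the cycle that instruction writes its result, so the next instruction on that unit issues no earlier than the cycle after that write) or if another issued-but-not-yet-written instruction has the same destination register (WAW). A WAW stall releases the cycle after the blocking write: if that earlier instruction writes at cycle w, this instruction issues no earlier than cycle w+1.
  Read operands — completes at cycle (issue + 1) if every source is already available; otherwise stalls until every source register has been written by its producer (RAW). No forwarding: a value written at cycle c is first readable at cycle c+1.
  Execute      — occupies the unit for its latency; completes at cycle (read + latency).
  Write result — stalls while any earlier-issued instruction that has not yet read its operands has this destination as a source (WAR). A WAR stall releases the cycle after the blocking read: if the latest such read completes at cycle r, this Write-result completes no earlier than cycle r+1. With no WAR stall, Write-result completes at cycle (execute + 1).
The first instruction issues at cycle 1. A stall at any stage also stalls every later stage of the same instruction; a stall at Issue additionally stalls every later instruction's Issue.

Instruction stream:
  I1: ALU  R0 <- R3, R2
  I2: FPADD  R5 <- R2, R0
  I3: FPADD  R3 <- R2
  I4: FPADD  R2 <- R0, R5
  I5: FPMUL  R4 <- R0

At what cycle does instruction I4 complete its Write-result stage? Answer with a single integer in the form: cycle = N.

[1] I1 dispatched to ALU
[2] I1 operands ready | I2 dispatched to FPADD
[3] I1 complete
[4] R0←I1
[5] I2 operands ready
[8] I2 complete
[9] R5←I2
[10] I3 dispatched to FPADD
[11] I3 operands ready
[14] I3 complete
[15] R3←I3
[16] I4 dispatched to FPADD
[17] I4 operands ready | I5 dispatched to FPMUL
[18] I5 operands ready
[20] I4 complete
[21] R2←I4
[23] I5 complete
[24] R4←I5

cycle = 21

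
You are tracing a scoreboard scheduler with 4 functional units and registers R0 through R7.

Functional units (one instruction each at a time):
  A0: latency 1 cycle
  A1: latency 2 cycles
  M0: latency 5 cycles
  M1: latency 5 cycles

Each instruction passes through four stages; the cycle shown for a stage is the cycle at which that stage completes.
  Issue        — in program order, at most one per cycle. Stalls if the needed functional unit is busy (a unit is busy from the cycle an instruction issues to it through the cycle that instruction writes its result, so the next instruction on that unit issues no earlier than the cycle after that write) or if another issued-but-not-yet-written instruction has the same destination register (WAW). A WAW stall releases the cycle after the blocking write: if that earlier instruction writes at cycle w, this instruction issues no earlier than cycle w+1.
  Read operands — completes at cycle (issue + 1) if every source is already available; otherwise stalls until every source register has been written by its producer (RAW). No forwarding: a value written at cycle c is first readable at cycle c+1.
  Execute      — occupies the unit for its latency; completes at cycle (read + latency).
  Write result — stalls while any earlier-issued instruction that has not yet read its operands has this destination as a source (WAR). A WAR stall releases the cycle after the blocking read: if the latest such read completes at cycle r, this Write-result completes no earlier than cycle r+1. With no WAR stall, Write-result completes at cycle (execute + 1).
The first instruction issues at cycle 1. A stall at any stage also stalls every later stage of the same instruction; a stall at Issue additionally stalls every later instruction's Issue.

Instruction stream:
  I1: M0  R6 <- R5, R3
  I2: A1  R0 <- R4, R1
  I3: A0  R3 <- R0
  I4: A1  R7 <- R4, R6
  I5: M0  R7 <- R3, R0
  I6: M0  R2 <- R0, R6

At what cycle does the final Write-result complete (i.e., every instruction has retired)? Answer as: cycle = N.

cycle = 28

  I1 | 1 | 2 | 7 | 8
  I2 | 2 | 3 | 5 | 6
  I3 | 3 | 7 | 8 | 9   RAW R0: wait I2 write@6
  I4 | 7 | 9 | 11 | 12   struct: A1 busy until I2 writes@6 · RAW R6: wait I1 write@8
  I5 | 13 | 14 | 19 | 20   WAW R7: wait I4 write@12
  I6 | 21 | 22 | 27 | 28   struct: M0 busy until I5 writes@20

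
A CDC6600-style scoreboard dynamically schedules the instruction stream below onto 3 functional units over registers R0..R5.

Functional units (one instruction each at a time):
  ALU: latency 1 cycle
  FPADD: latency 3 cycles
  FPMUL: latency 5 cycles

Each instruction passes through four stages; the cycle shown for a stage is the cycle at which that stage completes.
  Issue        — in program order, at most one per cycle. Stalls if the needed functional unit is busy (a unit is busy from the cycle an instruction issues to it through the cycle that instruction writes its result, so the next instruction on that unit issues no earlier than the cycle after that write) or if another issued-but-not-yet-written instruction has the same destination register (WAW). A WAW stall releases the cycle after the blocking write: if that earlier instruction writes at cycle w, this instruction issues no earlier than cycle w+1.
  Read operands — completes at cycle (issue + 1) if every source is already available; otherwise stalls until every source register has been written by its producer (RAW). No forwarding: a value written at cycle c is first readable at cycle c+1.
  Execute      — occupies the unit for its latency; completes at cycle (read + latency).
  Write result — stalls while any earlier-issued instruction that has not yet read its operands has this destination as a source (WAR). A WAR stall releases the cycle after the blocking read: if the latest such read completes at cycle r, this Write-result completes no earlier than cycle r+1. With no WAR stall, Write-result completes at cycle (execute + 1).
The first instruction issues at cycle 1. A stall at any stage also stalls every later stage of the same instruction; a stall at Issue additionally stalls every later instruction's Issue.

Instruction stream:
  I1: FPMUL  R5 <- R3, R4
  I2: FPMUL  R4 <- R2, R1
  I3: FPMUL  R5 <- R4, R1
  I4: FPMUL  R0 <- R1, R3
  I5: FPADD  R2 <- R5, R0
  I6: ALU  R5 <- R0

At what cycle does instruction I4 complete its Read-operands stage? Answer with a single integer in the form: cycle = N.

t=1  issue I1 (FPMUL)
t=2  I1 read-ops
t=7  I1 finished on FPMUL
t=8  I1→R5
t=9  issue I2 (FPMUL)
t=10  I2 read-ops
t=15  I2 finished on FPMUL
t=16  I2→R4
t=17  issue I3 (FPMUL)
t=18  I3 read-ops
t=23  I3 finished on FPMUL
t=24  I3→R5
t=25  issue I4 (FPMUL)
t=26  I4 read-ops; issue I5 (FPADD)
t=27  issue I6 (ALU)
t=31  I4 finished on FPMUL
t=32  I4→R0
t=33  I5 read-ops; I6 read-ops
t=34  I6 finished on ALU
t=35  I6→R5
t=36  I5 finished on FPADD
t=37  I5→R2

cycle = 26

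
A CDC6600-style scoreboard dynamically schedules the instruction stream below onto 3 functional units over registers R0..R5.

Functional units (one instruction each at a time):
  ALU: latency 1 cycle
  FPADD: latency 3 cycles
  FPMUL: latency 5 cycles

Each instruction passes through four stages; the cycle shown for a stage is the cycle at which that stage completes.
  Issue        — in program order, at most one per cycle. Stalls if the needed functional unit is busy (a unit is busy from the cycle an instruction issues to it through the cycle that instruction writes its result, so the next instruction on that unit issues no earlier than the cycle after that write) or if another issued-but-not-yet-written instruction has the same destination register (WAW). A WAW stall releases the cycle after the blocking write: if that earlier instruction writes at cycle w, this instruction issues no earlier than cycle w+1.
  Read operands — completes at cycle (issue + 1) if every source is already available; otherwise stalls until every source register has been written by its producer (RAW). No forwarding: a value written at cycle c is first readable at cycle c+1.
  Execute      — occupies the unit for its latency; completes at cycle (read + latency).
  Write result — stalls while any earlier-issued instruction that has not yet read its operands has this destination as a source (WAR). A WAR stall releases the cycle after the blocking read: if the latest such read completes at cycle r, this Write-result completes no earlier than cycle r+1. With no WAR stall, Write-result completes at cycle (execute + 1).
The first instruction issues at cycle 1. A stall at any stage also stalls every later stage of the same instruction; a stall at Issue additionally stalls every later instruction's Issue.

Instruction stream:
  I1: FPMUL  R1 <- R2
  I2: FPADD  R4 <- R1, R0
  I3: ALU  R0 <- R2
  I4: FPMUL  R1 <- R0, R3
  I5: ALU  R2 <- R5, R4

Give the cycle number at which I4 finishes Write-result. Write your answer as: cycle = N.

t=1  I1→FPMUL
t=2  I1 RO; I2→FPADD
t=3  I3→ALU
t=4  I3 RO
t=5  I3 EX
t=7  I1 EX
t=8  I1 WR R1
t=9  I2 RO; I4→FPMUL
t=10  I3 WR R0
t=11  I4 RO; I5→ALU
t=12  I2 EX
t=13  I2 WR R4
t=14  I5 RO
t=15  I5 EX
t=16  I4 EX; I5 WR R2
t=17  I4 WR R1

cycle = 17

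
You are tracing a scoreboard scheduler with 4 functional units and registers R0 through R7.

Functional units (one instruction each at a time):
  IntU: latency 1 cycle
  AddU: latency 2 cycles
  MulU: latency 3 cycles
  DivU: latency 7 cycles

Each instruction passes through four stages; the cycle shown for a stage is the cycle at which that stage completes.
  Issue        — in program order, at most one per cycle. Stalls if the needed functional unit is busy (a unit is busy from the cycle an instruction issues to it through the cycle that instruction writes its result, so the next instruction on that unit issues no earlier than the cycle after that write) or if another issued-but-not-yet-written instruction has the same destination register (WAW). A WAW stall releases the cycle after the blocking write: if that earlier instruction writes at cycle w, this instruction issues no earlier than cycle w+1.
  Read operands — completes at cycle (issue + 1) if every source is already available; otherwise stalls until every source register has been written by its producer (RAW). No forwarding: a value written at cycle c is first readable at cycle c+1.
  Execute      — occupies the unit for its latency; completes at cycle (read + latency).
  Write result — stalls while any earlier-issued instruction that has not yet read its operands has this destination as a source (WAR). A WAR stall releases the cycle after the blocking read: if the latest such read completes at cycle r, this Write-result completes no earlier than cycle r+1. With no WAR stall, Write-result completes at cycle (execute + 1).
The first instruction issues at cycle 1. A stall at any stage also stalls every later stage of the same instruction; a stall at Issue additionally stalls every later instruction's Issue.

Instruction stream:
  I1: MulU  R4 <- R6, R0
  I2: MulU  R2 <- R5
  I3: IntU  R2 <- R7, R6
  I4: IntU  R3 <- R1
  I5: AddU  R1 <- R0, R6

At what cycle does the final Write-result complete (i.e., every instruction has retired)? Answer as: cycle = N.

cycle = 22

  I1 | 1 | 2 | 5 | 6
  I2 | 7 | 8 | 11 | 12   struct: MulU busy until I1 writes@6
  I3 | 13 | 14 | 15 | 16   WAW R2: wait I2 write@12
  I4 | 17 | 18 | 19 | 20   struct: IntU busy until I3 writes@16
  I5 | 18 | 19 | 21 | 22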